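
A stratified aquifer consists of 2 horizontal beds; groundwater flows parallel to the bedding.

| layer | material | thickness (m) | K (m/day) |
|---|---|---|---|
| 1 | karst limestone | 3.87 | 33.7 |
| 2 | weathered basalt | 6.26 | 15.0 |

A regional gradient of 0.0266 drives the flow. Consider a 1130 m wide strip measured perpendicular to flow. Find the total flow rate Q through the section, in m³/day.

6740

Flow is parallel to layering, so each bed carries its own Darcy discharge and the transmissivities add.
Σ(K_i·b_i) = 33.7×3.87 + 15.0×6.26 = 224.3 m²/day.
Hydraulic gradient i = 0.0266.
Q = Σ(K_i·b_i) · W · i = 224.3 × 1130 × 0.02660 = 6743 m³/day.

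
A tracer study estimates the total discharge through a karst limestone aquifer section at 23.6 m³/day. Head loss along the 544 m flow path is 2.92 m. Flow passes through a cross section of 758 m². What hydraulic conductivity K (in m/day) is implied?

5.80

Hydraulic gradient i = Δh / L = 2.92 / 544 = 0.005368.
From Q = K·A·i, K = Q / (A·i) = 23.6 / (758.0 × 0.005368) = 5.800 m/day.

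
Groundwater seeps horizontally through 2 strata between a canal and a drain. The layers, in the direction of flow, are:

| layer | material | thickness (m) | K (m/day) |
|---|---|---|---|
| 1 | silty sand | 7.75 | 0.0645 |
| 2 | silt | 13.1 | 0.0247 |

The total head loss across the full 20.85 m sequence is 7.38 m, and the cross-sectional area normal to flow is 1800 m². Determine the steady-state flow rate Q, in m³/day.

20.4

Flow is perpendicular to layering, so the layers act in series and the equivalent K is the thickness-weighted harmonic mean.
Total thickness L = 7.75 + 13.1 = 20.85 m.
Σ(b_i/K_i) = 7.75/0.0645 + 13.1/0.0247 = 650.5 d.
K_eq = L / Σ(b_i/K_i) = 20.85 / 650.5 = 0.03205 m/day.
Q = K_eq · A · (Δh/L) = 0.03205 × 1800 × (7.38/20.85) = 20.42 m³/day.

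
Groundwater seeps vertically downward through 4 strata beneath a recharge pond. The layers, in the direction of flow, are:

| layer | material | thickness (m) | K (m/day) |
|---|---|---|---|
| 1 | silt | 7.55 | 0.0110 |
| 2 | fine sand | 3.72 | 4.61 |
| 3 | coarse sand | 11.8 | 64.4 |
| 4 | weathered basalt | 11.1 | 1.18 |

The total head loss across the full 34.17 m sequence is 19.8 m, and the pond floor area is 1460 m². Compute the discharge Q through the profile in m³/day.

Flow is perpendicular to layering, so the layers act in series and the equivalent K is the thickness-weighted harmonic mean.
Total thickness L = 7.55 + 3.72 + 11.8 + 11.1 = 34.17 m.
Σ(b_i/K_i) = 7.55/0.0110 + 3.72/4.61 + 11.8/64.4 + 11.1/1.18 = 696.8 d.
K_eq = L / Σ(b_i/K_i) = 34.17 / 696.8 = 0.04904 m/day.
Q = K_eq · A · (Δh/L) = 0.04904 × 1460 × (19.8/34.17) = 41.49 m³/day.

41.5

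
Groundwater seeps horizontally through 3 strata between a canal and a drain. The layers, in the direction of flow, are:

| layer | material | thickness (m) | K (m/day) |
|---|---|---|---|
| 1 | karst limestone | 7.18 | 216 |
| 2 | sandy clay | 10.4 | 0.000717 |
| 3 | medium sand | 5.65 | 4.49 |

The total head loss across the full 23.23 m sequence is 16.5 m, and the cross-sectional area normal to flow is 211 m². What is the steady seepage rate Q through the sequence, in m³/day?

0.240

Flow is perpendicular to layering, so the layers act in series and the equivalent K is the thickness-weighted harmonic mean.
Total thickness L = 7.18 + 10.4 + 5.65 = 23.23 m.
Σ(b_i/K_i) = 7.18/216 + 10.4/0.000717 + 5.65/4.49 = 14506 d.
K_eq = L / Σ(b_i/K_i) = 23.23 / 14506 = 0.001601 m/day.
Q = K_eq · A · (Δh/L) = 0.001601 × 211 × (16.5/23.23) = 0.2400 m³/day.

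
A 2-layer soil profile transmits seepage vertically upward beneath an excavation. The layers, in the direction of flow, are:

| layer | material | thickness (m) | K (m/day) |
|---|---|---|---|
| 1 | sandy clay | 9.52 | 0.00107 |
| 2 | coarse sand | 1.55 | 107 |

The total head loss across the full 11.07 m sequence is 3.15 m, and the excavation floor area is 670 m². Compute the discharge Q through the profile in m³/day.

0.237

Flow is perpendicular to layering, so the layers act in series and the equivalent K is the thickness-weighted harmonic mean.
Total thickness L = 9.52 + 1.55 = 11.07 m.
Σ(b_i/K_i) = 9.52/0.00107 + 1.55/107 = 8897 d.
K_eq = L / Σ(b_i/K_i) = 11.07 / 8897 = 0.001244 m/day.
Q = K_eq · A · (Δh/L) = 0.001244 × 670 × (3.15/11.07) = 0.2372 m³/day.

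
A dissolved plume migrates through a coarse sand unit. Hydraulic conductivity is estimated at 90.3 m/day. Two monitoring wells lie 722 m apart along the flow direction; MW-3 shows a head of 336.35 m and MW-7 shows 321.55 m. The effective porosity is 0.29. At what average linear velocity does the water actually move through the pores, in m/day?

6.38

Hydraulic gradient i = (336.35 − 321.55) / 722 = 14.8 / 722 = 0.02050.
Darcy flux q = K · i = 90.30 × 0.02050 = 1.851 m/day.
Seepage velocity v = q / n_e = 1.851 / 0.29 = 6.383 m/day.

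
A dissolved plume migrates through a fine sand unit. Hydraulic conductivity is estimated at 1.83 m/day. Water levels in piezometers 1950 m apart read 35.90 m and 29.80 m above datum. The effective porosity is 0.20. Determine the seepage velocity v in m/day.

Hydraulic gradient i = (35.90 − 29.80) / 1950 = 6.1 / 1950 = 0.003128.
Darcy flux q = K · i = 1.830 × 0.003128 = 0.005725 m/day.
Seepage velocity v = q / n_e = 0.005725 / 0.20 = 0.02862 m/day.

0.0286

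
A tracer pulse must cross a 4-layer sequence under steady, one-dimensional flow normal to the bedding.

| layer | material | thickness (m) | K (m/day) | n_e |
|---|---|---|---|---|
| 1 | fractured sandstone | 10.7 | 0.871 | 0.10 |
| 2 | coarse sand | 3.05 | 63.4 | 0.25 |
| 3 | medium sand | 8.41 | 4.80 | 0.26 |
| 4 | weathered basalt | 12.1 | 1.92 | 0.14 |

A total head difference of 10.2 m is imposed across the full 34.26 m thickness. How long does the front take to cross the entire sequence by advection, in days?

With flow normal to the layers, continuity requires the same specific discharge q through every layer.
Σ(b_i/K_i) = 10.7/0.871 + 3.05/63.4 + 8.41/4.80 + 12.1/1.92 = 20.39 d.
q = Δh / Σ(b_i/K_i) = 10.2 / 20.39 = 0.5003 m/day.
In each layer the seepage velocity is v_i = q/n_i, so the layer transit time is t_i = b_i·n_i / q:
  layer 1 (fractured sandstone): t_1 = 10.7 × 0.10 / 0.5003 = 2.139 d
  layer 2 (coarse sand): t_2 = 3.05 × 0.25 / 0.5003 = 1.524 d
  layer 3 (medium sand): t_3 = 8.41 × 0.26 / 0.5003 = 4.370 d
  layer 4 (weathered basalt): t_4 = 12.1 × 0.14 / 0.5003 = 3.386 d
Total t = Σ t_i = 11.42 days.

11.4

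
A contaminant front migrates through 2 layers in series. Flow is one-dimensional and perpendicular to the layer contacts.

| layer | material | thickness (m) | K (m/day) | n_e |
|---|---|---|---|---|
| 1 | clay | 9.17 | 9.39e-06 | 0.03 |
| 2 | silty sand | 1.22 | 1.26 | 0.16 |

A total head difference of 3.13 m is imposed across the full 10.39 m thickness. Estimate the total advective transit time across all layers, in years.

With flow normal to the layers, continuity requires the same specific discharge q through every layer.
Σ(b_i/K_i) = 9.17/9.39e-06 + 1.22/1.26 = 9.766e+05 d.
q = Δh / Σ(b_i/K_i) = 3.13 / 9.766e+05 = 3.205e-06 m/day.
In each layer the seepage velocity is v_i = q/n_i, so the layer transit time is t_i = b_i·n_i / q:
  layer 1 (clay): t_1 = 9.17 × 0.03 / 3.205e-06 = 85832 d
  layer 2 (silty sand): t_2 = 1.22 × 0.16 / 3.205e-06 = 60903 d
Total t = Σ t_i = 1.467e+05 days = 401.7 years.

402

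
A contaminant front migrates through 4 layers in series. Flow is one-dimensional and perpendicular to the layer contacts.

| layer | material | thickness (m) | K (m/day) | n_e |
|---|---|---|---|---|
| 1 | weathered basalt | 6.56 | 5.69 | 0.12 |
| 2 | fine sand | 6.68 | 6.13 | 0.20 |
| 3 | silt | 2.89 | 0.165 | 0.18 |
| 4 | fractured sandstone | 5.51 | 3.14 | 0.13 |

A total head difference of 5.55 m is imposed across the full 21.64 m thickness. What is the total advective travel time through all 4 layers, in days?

13.0

With flow normal to the layers, continuity requires the same specific discharge q through every layer.
Σ(b_i/K_i) = 6.56/5.69 + 6.68/6.13 + 2.89/0.165 + 5.51/3.14 = 21.51 d.
q = Δh / Σ(b_i/K_i) = 5.55 / 21.51 = 0.2580 m/day.
In each layer the seepage velocity is v_i = q/n_i, so the layer transit time is t_i = b_i·n_i / q:
  layer 1 (weathered basalt): t_1 = 6.56 × 0.12 / 0.2580 = 3.051 d
  layer 2 (fine sand): t_2 = 6.68 × 0.20 / 0.2580 = 5.179 d
  layer 3 (silt): t_3 = 2.89 × 0.18 / 0.2580 = 2.016 d
  layer 4 (fractured sandstone): t_4 = 5.51 × 0.13 / 0.2580 = 2.776 d
Total t = Σ t_i = 13.02 days.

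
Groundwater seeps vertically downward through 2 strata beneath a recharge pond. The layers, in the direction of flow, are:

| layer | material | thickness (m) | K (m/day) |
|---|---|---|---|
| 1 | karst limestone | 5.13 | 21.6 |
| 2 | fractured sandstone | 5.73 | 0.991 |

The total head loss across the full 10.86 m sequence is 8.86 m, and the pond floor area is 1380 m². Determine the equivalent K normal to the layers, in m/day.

1.80

Flow is perpendicular to layering, so the layers act in series and the equivalent K is the thickness-weighted harmonic mean.
Total thickness L = 5.13 + 5.73 = 10.86 m.
Σ(b_i/K_i) = 5.13/21.6 + 5.73/0.991 = 6.020 d.
K_eq = L / Σ(b_i/K_i) = 10.86 / 6.020 = 1.804 m/day.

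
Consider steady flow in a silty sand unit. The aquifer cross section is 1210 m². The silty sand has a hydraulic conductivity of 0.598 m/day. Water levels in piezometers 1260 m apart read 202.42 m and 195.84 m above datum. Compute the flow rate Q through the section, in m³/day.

3.78

Hydraulic gradient i = (202.42 − 195.84) / 1260 = 6.58 / 1260 = 0.005222.
Darcy's law: Q = K · A · i = 0.5980 × 1210 × 0.005222 = 3.779 m³/day.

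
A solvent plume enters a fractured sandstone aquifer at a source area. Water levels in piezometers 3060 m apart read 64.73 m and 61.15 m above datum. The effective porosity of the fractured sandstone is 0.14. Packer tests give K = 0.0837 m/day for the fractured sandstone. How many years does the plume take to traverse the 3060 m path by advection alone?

12000

Hydraulic gradient i = (64.73 − 61.15) / 3060 = 3.58 / 3060 = 0.001170.
Darcy flux q = K · i = 0.08370 × 0.001170 = 9.792e-05 m/day.
Seepage velocity v = q / n_e = 9.792e-05 / 0.14 = 0.0006995 m/day.
Travel time t = L / v = 3060 / 0.0006995 = 4.375e+06 days = 11978 years.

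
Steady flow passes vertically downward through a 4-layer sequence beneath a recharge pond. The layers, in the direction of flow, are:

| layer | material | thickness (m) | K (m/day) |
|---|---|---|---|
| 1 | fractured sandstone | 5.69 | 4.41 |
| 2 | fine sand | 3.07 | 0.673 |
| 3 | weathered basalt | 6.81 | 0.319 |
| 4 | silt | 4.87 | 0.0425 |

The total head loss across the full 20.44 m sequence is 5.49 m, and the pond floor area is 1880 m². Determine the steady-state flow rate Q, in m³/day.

72.8

Flow is perpendicular to layering, so the layers act in series and the equivalent K is the thickness-weighted harmonic mean.
Total thickness L = 5.69 + 3.07 + 6.81 + 4.87 = 20.44 m.
Σ(b_i/K_i) = 5.69/4.41 + 3.07/0.673 + 6.81/0.319 + 4.87/0.0425 = 141.8 d.
K_eq = L / Σ(b_i/K_i) = 20.44 / 141.8 = 0.1442 m/day.
Q = K_eq · A · (Δh/L) = 0.1442 × 1880 × (5.49/20.44) = 72.79 m³/day.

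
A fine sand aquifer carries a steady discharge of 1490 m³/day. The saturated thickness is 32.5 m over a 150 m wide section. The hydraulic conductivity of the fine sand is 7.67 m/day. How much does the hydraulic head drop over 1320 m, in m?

Cross-sectional area A = 150 × 32.5 = 4875 m².
From Q = K·A·i, i = Q / (K·A) = 1490 / (7.670 × 4875) = 0.03985.
Head loss Δh = i · L = 0.03985 × 1320 = 52.60 m.

52.6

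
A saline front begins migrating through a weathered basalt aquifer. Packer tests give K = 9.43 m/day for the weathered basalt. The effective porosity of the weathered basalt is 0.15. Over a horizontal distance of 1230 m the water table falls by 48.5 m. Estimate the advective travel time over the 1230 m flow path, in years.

Hydraulic gradient i = Δh / L = 48.5 / 1230 = 0.03943.
Darcy flux q = K · i = 9.430 × 0.03943 = 0.3718 m/day.
Seepage velocity v = q / n_e = 0.3718 / 0.15 = 2.479 m/day.
Travel time t = L / v = 1230 / 2.479 = 496.2 days = 1.358 years.

1.36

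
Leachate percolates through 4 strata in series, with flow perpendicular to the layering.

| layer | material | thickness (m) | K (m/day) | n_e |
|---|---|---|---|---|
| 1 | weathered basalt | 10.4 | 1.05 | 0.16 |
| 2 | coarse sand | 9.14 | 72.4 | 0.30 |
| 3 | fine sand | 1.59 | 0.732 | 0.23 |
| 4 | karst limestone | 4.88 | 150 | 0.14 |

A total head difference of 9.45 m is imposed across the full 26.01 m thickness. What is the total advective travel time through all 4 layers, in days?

With flow normal to the layers, continuity requires the same specific discharge q through every layer.
Σ(b_i/K_i) = 10.4/1.05 + 9.14/72.4 + 1.59/0.732 + 4.88/150 = 12.24 d.
q = Δh / Σ(b_i/K_i) = 9.45 / 12.24 = 0.7723 m/day.
In each layer the seepage velocity is v_i = q/n_i, so the layer transit time is t_i = b_i·n_i / q:
  layer 1 (weathered basalt): t_1 = 10.4 × 0.16 / 0.7723 = 2.155 d
  layer 2 (coarse sand): t_2 = 9.14 × 0.30 / 0.7723 = 3.550 d
  layer 3 (fine sand): t_3 = 1.59 × 0.23 / 0.7723 = 0.4735 d
  layer 4 (karst limestone): t_4 = 4.88 × 0.14 / 0.7723 = 0.8846 d
Total t = Σ t_i = 7.063 days.

7.06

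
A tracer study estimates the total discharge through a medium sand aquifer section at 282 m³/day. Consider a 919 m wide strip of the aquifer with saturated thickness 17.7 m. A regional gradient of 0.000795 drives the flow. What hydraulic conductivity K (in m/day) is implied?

21.8

Cross-sectional area A = 919 × 17.7 = 16266 m².
Hydraulic gradient i = 0.000795.
From Q = K·A·i, K = Q / (A·i) = 282 / (16266 × 0.0007950) = 21.81 m/day.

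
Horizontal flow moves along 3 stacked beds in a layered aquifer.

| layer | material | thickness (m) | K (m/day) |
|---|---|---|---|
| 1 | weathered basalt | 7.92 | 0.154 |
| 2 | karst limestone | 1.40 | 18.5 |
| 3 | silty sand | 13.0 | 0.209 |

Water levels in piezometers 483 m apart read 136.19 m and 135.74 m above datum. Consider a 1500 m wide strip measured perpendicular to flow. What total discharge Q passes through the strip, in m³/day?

41.7

Flow is parallel to layering, so each bed carries its own Darcy discharge and the transmissivities add.
Σ(K_i·b_i) = 0.154×7.92 + 18.5×1.40 + 0.209×13.0 = 29.84 m²/day.
Hydraulic gradient i = (136.19 − 135.74) / 483 = 0.45 / 483 = 0.0009317.
Q = Σ(K_i·b_i) · W · i = 29.84 × 1500 × 0.0009317 = 41.70 m³/day.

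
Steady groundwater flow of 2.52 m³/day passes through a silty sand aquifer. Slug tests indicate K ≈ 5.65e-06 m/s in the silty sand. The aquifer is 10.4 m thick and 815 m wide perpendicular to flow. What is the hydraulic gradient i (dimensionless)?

0.000609

Convert K: 5.65e-06 m/s × 86400 = 0.4882 m/day.
Cross-sectional area A = 815 × 10.4 = 8476 m².
From Q = K·A·i, i = Q / (K·A) = 2.52 / (0.4882 × 8476) = 0.0006090.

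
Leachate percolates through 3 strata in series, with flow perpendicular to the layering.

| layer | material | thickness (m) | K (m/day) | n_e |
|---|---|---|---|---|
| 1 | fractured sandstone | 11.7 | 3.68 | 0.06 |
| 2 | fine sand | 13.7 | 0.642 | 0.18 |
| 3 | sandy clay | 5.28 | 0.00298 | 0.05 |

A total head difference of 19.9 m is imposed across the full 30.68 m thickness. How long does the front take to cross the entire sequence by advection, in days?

310

With flow normal to the layers, continuity requires the same specific discharge q through every layer.
Σ(b_i/K_i) = 11.7/3.68 + 13.7/0.642 + 5.28/0.00298 = 1796 d.
q = Δh / Σ(b_i/K_i) = 19.9 / 1796 = 0.01108 m/day.
In each layer the seepage velocity is v_i = q/n_i, so the layer transit time is t_i = b_i·n_i / q:
  layer 1 (fractured sandstone): t_1 = 11.7 × 0.06 / 0.01108 = 63.37 d
  layer 2 (fine sand): t_2 = 13.7 × 0.18 / 0.01108 = 222.6 d
  layer 3 (sandy clay): t_3 = 5.28 × 0.05 / 0.01108 = 23.83 d
Total t = Σ t_i = 309.8 days.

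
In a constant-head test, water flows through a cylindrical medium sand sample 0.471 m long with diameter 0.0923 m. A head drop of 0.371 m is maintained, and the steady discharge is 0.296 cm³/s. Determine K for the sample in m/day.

Cross-sectional area A = π·(d/2)² = π × (0.0923/2)² = 0.006691 m².
Convert discharge: 0.296 cm³/s = 2.960e-07 m³/s.
Darcy's law rearranged: K = Q·L / (A·Δh) = 2.960e-07 × 0.471 / (0.006691 × 0.371) = 5.616e-05 m/s = 4.852 m/day.

4.85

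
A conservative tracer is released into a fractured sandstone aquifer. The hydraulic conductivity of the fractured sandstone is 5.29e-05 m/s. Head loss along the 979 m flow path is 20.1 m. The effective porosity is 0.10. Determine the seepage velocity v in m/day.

0.938

Convert K: 5.29e-05 m/s × 86400 = 4.571 m/day.
Hydraulic gradient i = Δh / L = 20.1 / 979 = 0.02053.
Darcy flux q = K · i = 4.571 × 0.02053 = 0.09384 m/day.
Seepage velocity v = q / n_e = 0.09384 / 0.10 = 0.9384 m/day.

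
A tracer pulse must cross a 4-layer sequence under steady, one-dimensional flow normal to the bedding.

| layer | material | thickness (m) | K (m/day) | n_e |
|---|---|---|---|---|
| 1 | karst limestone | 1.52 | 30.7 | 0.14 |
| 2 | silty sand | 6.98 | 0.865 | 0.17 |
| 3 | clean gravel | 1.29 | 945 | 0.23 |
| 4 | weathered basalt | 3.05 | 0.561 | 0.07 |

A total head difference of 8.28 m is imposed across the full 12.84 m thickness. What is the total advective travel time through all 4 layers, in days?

3.13

With flow normal to the layers, continuity requires the same specific discharge q through every layer.
Σ(b_i/K_i) = 1.52/30.7 + 6.98/0.865 + 1.29/945 + 3.05/0.561 = 13.56 d.
q = Δh / Σ(b_i/K_i) = 8.28 / 13.56 = 0.6108 m/day.
In each layer the seepage velocity is v_i = q/n_i, so the layer transit time is t_i = b_i·n_i / q:
  layer 1 (karst limestone): t_1 = 1.52 × 0.14 / 0.6108 = 0.3484 d
  layer 2 (silty sand): t_2 = 6.98 × 0.17 / 0.6108 = 1.943 d
  layer 3 (clean gravel): t_3 = 1.29 × 0.23 / 0.6108 = 0.4858 d
  layer 4 (weathered basalt): t_4 = 3.05 × 0.07 / 0.6108 = 0.3496 d
Total t = Σ t_i = 3.127 days.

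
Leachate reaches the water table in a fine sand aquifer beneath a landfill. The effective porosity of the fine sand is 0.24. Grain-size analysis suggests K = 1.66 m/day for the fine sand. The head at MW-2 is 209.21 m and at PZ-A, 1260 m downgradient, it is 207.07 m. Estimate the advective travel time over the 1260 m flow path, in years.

Hydraulic gradient i = (209.21 − 207.07) / 1260 = 2.14 / 1260 = 0.001698.
Darcy flux q = K · i = 1.660 × 0.001698 = 0.002819 m/day.
Seepage velocity v = q / n_e = 0.002819 / 0.24 = 0.01175 m/day.
Travel time t = L / v = 1260 / 0.01175 = 1.073e+05 days = 293.7 years.

294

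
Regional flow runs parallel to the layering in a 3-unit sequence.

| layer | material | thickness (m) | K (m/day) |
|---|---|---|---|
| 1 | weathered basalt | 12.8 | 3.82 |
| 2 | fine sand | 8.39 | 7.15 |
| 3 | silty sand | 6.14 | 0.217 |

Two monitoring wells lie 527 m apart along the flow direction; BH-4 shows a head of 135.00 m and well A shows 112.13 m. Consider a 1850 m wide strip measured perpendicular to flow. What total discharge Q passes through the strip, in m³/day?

Flow is parallel to layering, so each bed carries its own Darcy discharge and the transmissivities add.
Σ(K_i·b_i) = 3.82×12.8 + 7.15×8.39 + 0.217×6.14 = 110.2 m²/day.
Hydraulic gradient i = (135.00 − 112.13) / 527 = 22.87 / 527 = 0.04340.
Q = Σ(K_i·b_i) · W · i = 110.2 × 1850 × 0.04340 = 8849 m³/day.

8850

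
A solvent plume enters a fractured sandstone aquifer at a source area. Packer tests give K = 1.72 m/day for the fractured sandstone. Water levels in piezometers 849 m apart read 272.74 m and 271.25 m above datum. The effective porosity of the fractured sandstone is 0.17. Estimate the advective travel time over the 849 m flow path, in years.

131

Hydraulic gradient i = (272.74 − 271.25) / 849 = 1.49 / 849 = 0.001755.
Darcy flux q = K · i = 1.720 × 0.001755 = 0.003019 m/day.
Seepage velocity v = q / n_e = 0.003019 / 0.17 = 0.01776 m/day.
Travel time t = L / v = 849 / 0.01776 = 47813 days = 130.9 years.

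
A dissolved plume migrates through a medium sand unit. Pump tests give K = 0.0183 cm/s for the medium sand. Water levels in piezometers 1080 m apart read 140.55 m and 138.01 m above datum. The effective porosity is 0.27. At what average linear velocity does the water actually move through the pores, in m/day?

0.138

Convert K: 0.0183 cm/s × 864 = 15.81 m/day.
Hydraulic gradient i = (140.55 − 138.01) / 1080 = 2.54 / 1080 = 0.002352.
Darcy flux q = K · i = 15.81 × 0.002352 = 0.03719 m/day.
Seepage velocity v = q / n_e = 0.03719 / 0.27 = 0.1377 m/day.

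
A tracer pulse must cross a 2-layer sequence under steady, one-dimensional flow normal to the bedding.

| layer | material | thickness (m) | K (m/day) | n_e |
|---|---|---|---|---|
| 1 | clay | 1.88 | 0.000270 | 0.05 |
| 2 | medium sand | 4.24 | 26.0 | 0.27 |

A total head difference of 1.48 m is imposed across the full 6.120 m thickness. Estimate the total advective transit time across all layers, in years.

16.0

With flow normal to the layers, continuity requires the same specific discharge q through every layer.
Σ(b_i/K_i) = 1.88/0.000270 + 4.24/26.0 = 6963 d.
q = Δh / Σ(b_i/K_i) = 1.48 / 6963 = 0.0002125 m/day.
In each layer the seepage velocity is v_i = q/n_i, so the layer transit time is t_i = b_i·n_i / q:
  layer 1 (clay): t_1 = 1.88 × 0.05 / 0.0002125 = 442.3 d
  layer 2 (medium sand): t_2 = 4.24 × 0.27 / 0.0002125 = 5386 d
Total t = Σ t_i = 5828 days = 15.96 years.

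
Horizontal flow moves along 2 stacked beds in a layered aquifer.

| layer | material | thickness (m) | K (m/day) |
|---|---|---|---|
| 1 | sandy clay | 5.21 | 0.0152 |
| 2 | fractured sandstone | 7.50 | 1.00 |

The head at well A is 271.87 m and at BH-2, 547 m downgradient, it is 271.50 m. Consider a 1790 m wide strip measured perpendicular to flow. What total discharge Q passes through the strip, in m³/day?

9.18

Flow is parallel to layering, so each bed carries its own Darcy discharge and the transmissivities add.
Σ(K_i·b_i) = 0.0152×5.21 + 1.00×7.50 = 7.579 m²/day.
Hydraulic gradient i = (271.87 − 271.50) / 547 = 0.37 / 547 = 0.0006764.
Q = Σ(K_i·b_i) · W · i = 7.579 × 1790 × 0.0006764 = 9.177 m³/day.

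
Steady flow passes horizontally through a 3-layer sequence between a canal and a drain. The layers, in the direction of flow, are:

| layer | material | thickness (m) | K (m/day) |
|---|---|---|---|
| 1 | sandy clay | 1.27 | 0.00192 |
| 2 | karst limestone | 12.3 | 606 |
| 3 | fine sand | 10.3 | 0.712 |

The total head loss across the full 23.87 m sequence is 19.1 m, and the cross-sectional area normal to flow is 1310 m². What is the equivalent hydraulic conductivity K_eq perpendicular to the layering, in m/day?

0.0353

Flow is perpendicular to layering, so the layers act in series and the equivalent K is the thickness-weighted harmonic mean.
Total thickness L = 1.27 + 12.3 + 10.3 = 23.87 m.
Σ(b_i/K_i) = 1.27/0.00192 + 12.3/606 + 10.3/0.712 = 675.9 d.
K_eq = L / Σ(b_i/K_i) = 23.87 / 675.9 = 0.03531 m/day.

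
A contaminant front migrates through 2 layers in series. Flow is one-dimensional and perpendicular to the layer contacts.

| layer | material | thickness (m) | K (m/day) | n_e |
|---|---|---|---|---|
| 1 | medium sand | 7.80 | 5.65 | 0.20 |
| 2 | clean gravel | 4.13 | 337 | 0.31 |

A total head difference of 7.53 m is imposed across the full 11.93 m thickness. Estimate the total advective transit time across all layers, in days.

0.525

With flow normal to the layers, continuity requires the same specific discharge q through every layer.
Σ(b_i/K_i) = 7.80/5.65 + 4.13/337 = 1.393 d.
q = Δh / Σ(b_i/K_i) = 7.53 / 1.393 = 5.406 m/day.
In each layer the seepage velocity is v_i = q/n_i, so the layer transit time is t_i = b_i·n_i / q:
  layer 1 (medium sand): t_1 = 7.80 × 0.20 / 5.406 = 0.2885 d
  layer 2 (clean gravel): t_2 = 4.13 × 0.31 / 5.406 = 0.2368 d
Total t = Σ t_i = 0.5254 days.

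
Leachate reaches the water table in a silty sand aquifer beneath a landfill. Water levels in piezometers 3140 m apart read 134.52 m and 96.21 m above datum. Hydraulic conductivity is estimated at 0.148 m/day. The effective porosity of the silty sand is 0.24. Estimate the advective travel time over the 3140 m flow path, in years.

Hydraulic gradient i = (134.52 − 96.21) / 3140 = 38.31 / 3140 = 0.01220.
Darcy flux q = K · i = 0.1480 × 0.01220 = 0.001806 m/day.
Seepage velocity v = q / n_e = 0.001806 / 0.24 = 0.007524 m/day.
Travel time t = L / v = 3140 / 0.007524 = 4.173e+05 days = 1143 years.

1140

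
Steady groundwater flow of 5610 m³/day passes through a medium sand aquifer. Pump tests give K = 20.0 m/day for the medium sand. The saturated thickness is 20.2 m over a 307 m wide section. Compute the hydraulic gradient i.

0.0452

Cross-sectional area A = 307 × 20.2 = 6201 m².
From Q = K·A·i, i = Q / (K·A) = 5610 / (20.00 × 6201) = 0.04523.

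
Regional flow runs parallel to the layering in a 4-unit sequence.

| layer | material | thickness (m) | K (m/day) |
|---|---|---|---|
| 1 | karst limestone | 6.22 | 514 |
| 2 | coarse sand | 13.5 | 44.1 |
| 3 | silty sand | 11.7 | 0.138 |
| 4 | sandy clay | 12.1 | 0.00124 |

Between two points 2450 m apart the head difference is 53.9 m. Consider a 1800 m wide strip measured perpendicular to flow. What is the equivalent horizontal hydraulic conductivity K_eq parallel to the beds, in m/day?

Flow is parallel to layering, so each bed carries its own Darcy discharge and the transmissivities add.
Σ(K_i·b_i) = 514×6.22 + 44.1×13.5 + 0.138×11.7 + 0.00124×12.1 = 3794 m²/day.
Total thickness b = 43.52 m, so K_eq = Σ(K_i·b_i)/b = 87.18 m/day.

87.2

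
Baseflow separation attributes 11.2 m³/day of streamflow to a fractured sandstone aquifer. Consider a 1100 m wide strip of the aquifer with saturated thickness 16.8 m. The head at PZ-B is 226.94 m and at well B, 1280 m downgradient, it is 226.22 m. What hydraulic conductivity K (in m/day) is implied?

Cross-sectional area A = 1100 × 16.8 = 18480 m².
Hydraulic gradient i = (226.94 − 226.22) / 1280 = 0.72 / 1280 = 0.0005625.
From Q = K·A·i, K = Q / (A·i) = 11.2 / (18480 × 0.0005625) = 1.077 m/day.

1.08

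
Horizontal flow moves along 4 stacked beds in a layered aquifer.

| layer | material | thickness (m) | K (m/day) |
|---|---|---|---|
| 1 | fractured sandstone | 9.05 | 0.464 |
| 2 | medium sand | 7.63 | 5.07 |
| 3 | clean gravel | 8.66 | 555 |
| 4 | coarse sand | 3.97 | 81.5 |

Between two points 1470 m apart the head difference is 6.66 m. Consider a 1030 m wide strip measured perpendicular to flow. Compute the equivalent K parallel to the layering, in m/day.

176

Flow is parallel to layering, so each bed carries its own Darcy discharge and the transmissivities add.
Σ(K_i·b_i) = 0.464×9.05 + 5.07×7.63 + 555×8.66 + 81.5×3.97 = 5173 m²/day.
Total thickness b = 29.31 m, so K_eq = Σ(K_i·b_i)/b = 176.5 m/day.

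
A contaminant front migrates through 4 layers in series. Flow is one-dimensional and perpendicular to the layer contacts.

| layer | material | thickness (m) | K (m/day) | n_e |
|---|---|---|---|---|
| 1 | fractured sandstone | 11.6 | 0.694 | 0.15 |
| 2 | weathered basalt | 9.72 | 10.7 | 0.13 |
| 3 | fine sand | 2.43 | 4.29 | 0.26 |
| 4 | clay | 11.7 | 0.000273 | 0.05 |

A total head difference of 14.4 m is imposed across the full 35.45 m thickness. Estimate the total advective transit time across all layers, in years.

34.4

With flow normal to the layers, continuity requires the same specific discharge q through every layer.
Σ(b_i/K_i) = 11.6/0.694 + 9.72/10.7 + 2.43/4.29 + 11.7/0.000273 = 42875 d.
q = Δh / Σ(b_i/K_i) = 14.4 / 42875 = 0.0003359 m/day.
In each layer the seepage velocity is v_i = q/n_i, so the layer transit time is t_i = b_i·n_i / q:
  layer 1 (fractured sandstone): t_1 = 11.6 × 0.15 / 0.0003359 = 5181 d
  layer 2 (weathered basalt): t_2 = 9.72 × 0.13 / 0.0003359 = 3762 d
  layer 3 (fine sand): t_3 = 2.43 × 0.26 / 0.0003359 = 1881 d
  layer 4 (clay): t_4 = 11.7 × 0.05 / 0.0003359 = 1742 d
Total t = Σ t_i = 12566 days = 34.40 years.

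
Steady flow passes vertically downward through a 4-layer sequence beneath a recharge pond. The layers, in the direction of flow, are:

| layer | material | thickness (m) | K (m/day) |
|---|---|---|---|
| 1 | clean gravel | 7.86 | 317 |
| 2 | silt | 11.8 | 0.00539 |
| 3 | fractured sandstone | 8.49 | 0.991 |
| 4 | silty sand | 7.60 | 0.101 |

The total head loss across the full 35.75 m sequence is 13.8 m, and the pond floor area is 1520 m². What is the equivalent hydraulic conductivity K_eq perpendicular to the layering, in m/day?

Flow is perpendicular to layering, so the layers act in series and the equivalent K is the thickness-weighted harmonic mean.
Total thickness L = 7.86 + 11.8 + 8.49 + 7.60 = 35.75 m.
Σ(b_i/K_i) = 7.86/317 + 11.8/0.00539 + 8.49/0.991 + 7.60/0.101 = 2273 d.
K_eq = L / Σ(b_i/K_i) = 35.75 / 2273 = 0.01573 m/day.

0.0157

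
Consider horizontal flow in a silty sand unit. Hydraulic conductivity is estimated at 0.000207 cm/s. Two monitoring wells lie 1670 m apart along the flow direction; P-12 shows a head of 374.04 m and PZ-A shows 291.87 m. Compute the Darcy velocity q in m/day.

0.00880

Convert K: 0.000207 cm/s × 864 = 0.1788 m/day.
Hydraulic gradient i = (374.04 − 291.87) / 1670 = 82.17 / 1670 = 0.04920.
Specific discharge q = K · i = 0.1788 × 0.04920 = 0.008800 m/day.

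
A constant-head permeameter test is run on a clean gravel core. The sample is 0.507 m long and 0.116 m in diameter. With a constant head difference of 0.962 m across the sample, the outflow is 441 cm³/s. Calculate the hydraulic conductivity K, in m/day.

Cross-sectional area A = π·(d/2)² = π × (0.116/2)² = 0.01057 m².
Convert discharge: 441 cm³/s = 0.0004410 m³/s.
Darcy's law rearranged: K = Q·L / (A·Δh) = 0.0004410 × 0.507 / (0.01057 × 0.962) = 0.02199 m/s = 1900 m/day.

1900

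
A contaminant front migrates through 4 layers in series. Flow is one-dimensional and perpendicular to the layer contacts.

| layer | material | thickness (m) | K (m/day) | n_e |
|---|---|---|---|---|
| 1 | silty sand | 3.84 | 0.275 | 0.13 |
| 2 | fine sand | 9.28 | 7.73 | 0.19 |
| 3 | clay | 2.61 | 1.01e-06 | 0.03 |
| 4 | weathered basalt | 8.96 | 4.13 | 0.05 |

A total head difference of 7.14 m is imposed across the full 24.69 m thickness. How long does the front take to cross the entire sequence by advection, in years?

2760

With flow normal to the layers, continuity requires the same specific discharge q through every layer.
Σ(b_i/K_i) = 3.84/0.275 + 9.28/7.73 + 2.61/1.01e-06 + 8.96/4.13 = 2.584e+06 d.
q = Δh / Σ(b_i/K_i) = 7.14 / 2.584e+06 = 2.763e-06 m/day.
In each layer the seepage velocity is v_i = q/n_i, so the layer transit time is t_i = b_i·n_i / q:
  layer 1 (silty sand): t_1 = 3.84 × 0.13 / 2.763e-06 = 1.807e+05 d
  layer 2 (fine sand): t_2 = 9.28 × 0.19 / 2.763e-06 = 6.382e+05 d
  layer 3 (clay): t_3 = 2.61 × 0.03 / 2.763e-06 = 28339 d
  layer 4 (weathered basalt): t_4 = 8.96 × 0.05 / 2.763e-06 = 1.621e+05 d
Total t = Σ t_i = 1.009e+06 days = 2763 years.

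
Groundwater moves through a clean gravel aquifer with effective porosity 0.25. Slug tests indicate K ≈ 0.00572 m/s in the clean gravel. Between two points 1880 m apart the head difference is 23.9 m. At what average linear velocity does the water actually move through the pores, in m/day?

Convert K: 0.00572 m/s × 86400 = 494.2 m/day.
Hydraulic gradient i = Δh / L = 23.9 / 1880 = 0.01271.
Darcy flux q = K · i = 494.2 × 0.01271 = 6.283 m/day.
Seepage velocity v = q / n_e = 6.283 / 0.25 = 25.13 m/day.

25.1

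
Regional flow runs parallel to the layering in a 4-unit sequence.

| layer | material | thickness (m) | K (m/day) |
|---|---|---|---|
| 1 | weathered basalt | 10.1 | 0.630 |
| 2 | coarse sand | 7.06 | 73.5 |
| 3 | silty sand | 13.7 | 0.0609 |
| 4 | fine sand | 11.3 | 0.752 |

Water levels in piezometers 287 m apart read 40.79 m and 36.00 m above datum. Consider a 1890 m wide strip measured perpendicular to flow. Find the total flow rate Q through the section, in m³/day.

16900

Flow is parallel to layering, so each bed carries its own Darcy discharge and the transmissivities add.
Σ(K_i·b_i) = 0.630×10.1 + 73.5×7.06 + 0.0609×13.7 + 0.752×11.3 = 534.6 m²/day.
Hydraulic gradient i = (40.79 − 36.00) / 287 = 4.79 / 287 = 0.01669.
Q = Σ(K_i·b_i) · W · i = 534.6 × 1890 × 0.01669 = 16864 m³/day.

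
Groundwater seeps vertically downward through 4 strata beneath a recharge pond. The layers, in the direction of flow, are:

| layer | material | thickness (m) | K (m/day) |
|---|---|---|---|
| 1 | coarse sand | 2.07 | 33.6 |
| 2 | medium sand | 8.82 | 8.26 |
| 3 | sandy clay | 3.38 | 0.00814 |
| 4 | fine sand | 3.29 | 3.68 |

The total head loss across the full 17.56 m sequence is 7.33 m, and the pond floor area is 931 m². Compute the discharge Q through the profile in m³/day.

Flow is perpendicular to layering, so the layers act in series and the equivalent K is the thickness-weighted harmonic mean.
Total thickness L = 2.07 + 8.82 + 3.38 + 3.29 = 17.56 m.
Σ(b_i/K_i) = 2.07/33.6 + 8.82/8.26 + 3.38/0.00814 + 3.29/3.68 = 417.3 d.
K_eq = L / Σ(b_i/K_i) = 17.56 / 417.3 = 0.04208 m/day.
Q = K_eq · A · (Δh/L) = 0.04208 × 931 × (7.33/17.56) = 16.35 m³/day.

16.4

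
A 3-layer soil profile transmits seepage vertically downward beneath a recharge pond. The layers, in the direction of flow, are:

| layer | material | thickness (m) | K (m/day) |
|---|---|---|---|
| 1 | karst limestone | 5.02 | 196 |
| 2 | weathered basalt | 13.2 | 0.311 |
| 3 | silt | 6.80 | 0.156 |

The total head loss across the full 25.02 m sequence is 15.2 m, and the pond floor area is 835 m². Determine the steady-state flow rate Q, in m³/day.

147

Flow is perpendicular to layering, so the layers act in series and the equivalent K is the thickness-weighted harmonic mean.
Total thickness L = 5.02 + 13.2 + 6.80 = 25.02 m.
Σ(b_i/K_i) = 5.02/196 + 13.2/0.311 + 6.80/0.156 = 86.06 d.
K_eq = L / Σ(b_i/K_i) = 25.02 / 86.06 = 0.2907 m/day.
Q = K_eq · A · (Δh/L) = 0.2907 × 835 × (15.2/25.02) = 147.5 m³/day.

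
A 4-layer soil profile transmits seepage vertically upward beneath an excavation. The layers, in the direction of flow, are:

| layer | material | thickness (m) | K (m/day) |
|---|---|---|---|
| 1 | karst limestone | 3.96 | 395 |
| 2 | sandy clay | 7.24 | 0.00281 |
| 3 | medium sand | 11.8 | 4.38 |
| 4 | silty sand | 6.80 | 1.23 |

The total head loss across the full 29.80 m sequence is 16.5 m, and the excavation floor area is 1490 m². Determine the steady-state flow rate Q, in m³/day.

Flow is perpendicular to layering, so the layers act in series and the equivalent K is the thickness-weighted harmonic mean.
Total thickness L = 3.96 + 7.24 + 11.8 + 6.80 = 29.80 m.
Σ(b_i/K_i) = 3.96/395 + 7.24/0.00281 + 11.8/4.38 + 6.80/1.23 = 2585 d.
K_eq = L / Σ(b_i/K_i) = 29.80 / 2585 = 0.01153 m/day.
Q = K_eq · A · (Δh/L) = 0.01153 × 1490 × (16.5/29.80) = 9.512 m³/day.

9.51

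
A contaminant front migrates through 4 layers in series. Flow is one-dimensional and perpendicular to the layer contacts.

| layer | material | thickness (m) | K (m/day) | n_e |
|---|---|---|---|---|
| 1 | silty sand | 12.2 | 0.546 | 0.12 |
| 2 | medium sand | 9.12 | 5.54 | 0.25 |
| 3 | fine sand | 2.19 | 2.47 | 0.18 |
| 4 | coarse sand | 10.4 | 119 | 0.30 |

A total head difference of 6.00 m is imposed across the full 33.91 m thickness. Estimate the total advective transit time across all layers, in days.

With flow normal to the layers, continuity requires the same specific discharge q through every layer.
Σ(b_i/K_i) = 12.2/0.546 + 9.12/5.54 + 2.19/2.47 + 10.4/119 = 24.96 d.
q = Δh / Σ(b_i/K_i) = 6.00 / 24.96 = 0.2403 m/day.
In each layer the seepage velocity is v_i = q/n_i, so the layer transit time is t_i = b_i·n_i / q:
  layer 1 (silty sand): t_1 = 12.2 × 0.12 / 0.2403 = 6.091 d
  layer 2 (medium sand): t_2 = 9.12 × 0.25 / 0.2403 = 9.487 d
  layer 3 (fine sand): t_3 = 2.19 × 0.18 / 0.2403 = 1.640 d
  layer 4 (coarse sand): t_4 = 10.4 × 0.30 / 0.2403 = 12.98 d
Total t = Σ t_i = 30.20 days.

30.2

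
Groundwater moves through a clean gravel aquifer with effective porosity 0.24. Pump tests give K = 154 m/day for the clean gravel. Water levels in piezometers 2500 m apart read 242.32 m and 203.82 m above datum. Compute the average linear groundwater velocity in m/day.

9.88

Hydraulic gradient i = (242.32 − 203.82) / 2500 = 38.5 / 2500 = 0.01540.
Darcy flux q = K · i = 154.0 × 0.01540 = 2.372 m/day.
Seepage velocity v = q / n_e = 2.372 / 0.24 = 9.882 m/day.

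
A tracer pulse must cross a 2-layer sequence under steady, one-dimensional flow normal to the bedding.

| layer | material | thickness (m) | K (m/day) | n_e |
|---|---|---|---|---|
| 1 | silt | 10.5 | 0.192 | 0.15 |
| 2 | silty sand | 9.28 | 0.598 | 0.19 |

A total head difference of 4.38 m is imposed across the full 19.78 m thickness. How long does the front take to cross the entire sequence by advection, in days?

With flow normal to the layers, continuity requires the same specific discharge q through every layer.
Σ(b_i/K_i) = 10.5/0.192 + 9.28/0.598 = 70.21 d.
q = Δh / Σ(b_i/K_i) = 4.38 / 70.21 = 0.06239 m/day.
In each layer the seepage velocity is v_i = q/n_i, so the layer transit time is t_i = b_i·n_i / q:
  layer 1 (silt): t_1 = 10.5 × 0.15 / 0.06239 = 25.25 d
  layer 2 (silty sand): t_2 = 9.28 × 0.19 / 0.06239 = 28.26 d
Total t = Σ t_i = 53.51 days.

53.5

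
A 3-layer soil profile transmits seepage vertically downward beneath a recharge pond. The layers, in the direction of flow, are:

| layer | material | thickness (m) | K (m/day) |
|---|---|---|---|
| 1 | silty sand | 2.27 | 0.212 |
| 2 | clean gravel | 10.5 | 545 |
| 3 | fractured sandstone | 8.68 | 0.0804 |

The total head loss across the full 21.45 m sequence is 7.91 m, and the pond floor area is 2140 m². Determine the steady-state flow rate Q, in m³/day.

Flow is perpendicular to layering, so the layers act in series and the equivalent K is the thickness-weighted harmonic mean.
Total thickness L = 2.27 + 10.5 + 8.68 = 21.45 m.
Σ(b_i/K_i) = 2.27/0.212 + 10.5/545 + 8.68/0.0804 = 118.7 d.
K_eq = L / Σ(b_i/K_i) = 21.45 / 118.7 = 0.1807 m/day.
Q = K_eq · A · (Δh/L) = 0.1807 × 2140 × (7.91/21.45) = 142.6 m³/day.

143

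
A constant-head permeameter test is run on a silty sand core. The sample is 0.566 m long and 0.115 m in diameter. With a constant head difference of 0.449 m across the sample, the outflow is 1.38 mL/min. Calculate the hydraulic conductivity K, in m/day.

0.241

Cross-sectional area A = π·(d/2)² = π × (0.115/2)² = 0.01039 m².
Convert discharge: 1.38 mL/min = 2.300e-08 m³/s.
Darcy's law rearranged: K = Q·L / (A·Δh) = 2.300e-08 × 0.566 / (0.01039 × 0.449) = 2.791e-06 m/s = 0.2412 m/day.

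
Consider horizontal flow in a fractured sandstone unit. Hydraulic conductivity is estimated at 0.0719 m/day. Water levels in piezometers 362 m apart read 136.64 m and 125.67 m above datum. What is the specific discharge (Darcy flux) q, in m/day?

0.00218

Hydraulic gradient i = (136.64 − 125.67) / 362 = 10.97 / 362 = 0.03030.
Specific discharge q = K · i = 0.07190 × 0.03030 = 0.002179 m/day.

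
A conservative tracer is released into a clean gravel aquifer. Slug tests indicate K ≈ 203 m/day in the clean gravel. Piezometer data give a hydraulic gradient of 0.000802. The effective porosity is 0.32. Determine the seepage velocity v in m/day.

Hydraulic gradient i = 0.000802.
Darcy flux q = K · i = 203.0 × 0.0008020 = 0.1628 m/day.
Seepage velocity v = q / n_e = 0.1628 / 0.32 = 0.5088 m/day.

0.509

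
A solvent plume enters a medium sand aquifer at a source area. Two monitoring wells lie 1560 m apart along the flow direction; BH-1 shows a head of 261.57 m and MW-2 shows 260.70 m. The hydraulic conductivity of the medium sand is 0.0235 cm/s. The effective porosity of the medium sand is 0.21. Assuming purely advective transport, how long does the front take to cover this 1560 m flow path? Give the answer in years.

79.2

Convert K: 0.0235 cm/s × 864 = 20.30 m/day.
Hydraulic gradient i = (261.57 − 260.70) / 1560 = 0.87 / 1560 = 0.0005577.
Darcy flux q = K · i = 20.30 × 0.0005577 = 0.01132 m/day.
Seepage velocity v = q / n_e = 0.01132 / 0.21 = 0.05392 m/day.
Travel time t = L / v = 1560 / 0.05392 = 28931 days = 79.21 years.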